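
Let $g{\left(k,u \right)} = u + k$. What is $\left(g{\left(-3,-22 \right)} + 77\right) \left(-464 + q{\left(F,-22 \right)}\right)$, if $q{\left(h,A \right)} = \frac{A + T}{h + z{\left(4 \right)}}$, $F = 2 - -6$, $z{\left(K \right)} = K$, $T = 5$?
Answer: $- \frac{72605}{3} \approx -24202.0$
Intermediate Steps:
$F = 8$ ($F = 2 + 6 = 8$)
$g{\left(k,u \right)} = k + u$
$q{\left(h,A \right)} = \frac{5 + A}{4 + h}$ ($q{\left(h,A \right)} = \frac{A + 5}{h + 4} = \frac{5 + A}{4 + h}$)
$\left(g{\left(-3,-22 \right)} + 77\right) \left(-464 + q{\left(F,-22 \right)}\right) = \left(\left(-3 - 22\right) + 77\right) \left(-464 + \frac{5 - 22}{4 + 8}\right) = \left(-25 + 77\right) \left(-464 + \frac{1}{12} \left(-17\right)\right) = 52 \left(-464 + \frac{1}{12} \left(-17\right)\right) = 52 \left(-464 - \frac{17}{12}\right) = 52 \left(- \frac{5585}{12}\right) = - \frac{72605}{3}$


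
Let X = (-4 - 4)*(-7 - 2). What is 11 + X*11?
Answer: 803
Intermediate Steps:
X = 72 (X = -8*(-9) = 72)
11 + X*11 = 11 + 72*11 = 11 + 792 = 803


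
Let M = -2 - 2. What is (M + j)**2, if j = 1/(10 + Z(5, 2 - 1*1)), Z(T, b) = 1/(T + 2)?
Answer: 76729/5041 ≈ 15.221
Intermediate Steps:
M = -4
Z(T, b) = 1/(2 + T)
j = 7/71 (j = 1/(10 + 1/(2 + 5)) = 1/(10 + 1/7) = 1/(71/7) = 7/71 ≈ 0.098592)
(M + j)**2 = (-4 + 7/71)**2 = (-277/71)**2 = 76729/5041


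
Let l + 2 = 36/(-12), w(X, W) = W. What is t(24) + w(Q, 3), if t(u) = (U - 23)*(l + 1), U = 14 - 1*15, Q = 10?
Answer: 99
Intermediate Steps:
U = -1 (U = 14 - 15 = -1)
l = -5 (l = -2 + 36/(-12) = -2 + 36*(-1/12) = -2 - 3 = -5)
t(u) = 96 (t(u) = (-1 - 23)*(-5 + 1) = -24*(-4) = 96)
t(24) + w(Q, 3) = 96 + 3 = 99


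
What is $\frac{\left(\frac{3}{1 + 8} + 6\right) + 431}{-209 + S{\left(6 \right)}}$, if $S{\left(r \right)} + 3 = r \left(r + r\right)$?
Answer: $- \frac{328}{105} \approx -3.1238$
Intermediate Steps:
$S{\left(r \right)} = -3 + 2 r^{2}$ ($S{\left(r \right)} = -3 + r \left(r + r\right) = -3 + r 2 r = -3 + 2 r^{2}$)
$\frac{\left(\frac{3}{1 + 8} + 6\right) + 431}{-209 + S{\left(6 \right)}} = \frac{\left(\frac{3}{1 + 8} + 6\right) + 431}{-209 - \left(3 - 2 \cdot 6^{2}\right)} = \frac{\left(\frac{3}{9} + 6\right) + 431}{-209 + \left(-3 + 2 \cdot 36\right)} = \frac{\left(3 \cdot \frac{1}{9} + 6\right) + 431}{-209 + \left(-3 + 72\right)} = \frac{\left(\frac{1}{3} + 6\right) + 431}{-209 + 69} = \frac{\frac{19}{3} + 431}{-140} = \frac{1312}{3} \left(- \frac{1}{140}\right) = - \frac{328}{105}$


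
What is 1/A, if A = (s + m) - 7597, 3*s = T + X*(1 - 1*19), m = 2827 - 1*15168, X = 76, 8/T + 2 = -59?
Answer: -183/3732110 ≈ -4.9034e-5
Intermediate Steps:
T = -8/61 (T = 8/(-2 - 59) = 8/(-61) = 8*(-1/61) = -8/61 ≈ -0.13115)
m = -12341 (m = 2827 - 15168 = -12341)
s = -83456/183 (s = (-8/61 + 76*(1 - 1*19))/3 = (-8/61 + 76*(1 - 19))/3 = (-8/61 + 76*(-18))/3 = (-8/61 - 1368)/3 = (1/3)*(-83456/61) = -83456/183 ≈ -456.04)
A = -3732110/183 (A = (-83456/183 - 12341) - 7597 = -2341859/183 - 7597 = -3732110/183 ≈ -20394.)
1/A = 1/(-3732110/183) = -183/3732110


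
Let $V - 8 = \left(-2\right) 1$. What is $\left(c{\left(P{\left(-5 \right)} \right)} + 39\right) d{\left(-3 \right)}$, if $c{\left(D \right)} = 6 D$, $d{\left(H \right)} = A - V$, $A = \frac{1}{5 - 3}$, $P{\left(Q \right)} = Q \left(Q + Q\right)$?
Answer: $- \frac{3729}{2} \approx -1864.5$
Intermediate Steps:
$P{\left(Q \right)} = 2 Q^{2}$ ($P{\left(Q \right)} = Q 2 Q = 2 Q^{2}$)
$V = 6$ ($V = 8 - 2 = 6$)
$A = \frac{1}{2} \approx 0.5$
$d{\left(H \right)} = - \frac{11}{2}$ ($d{\left(H \right)} = \frac{1}{2} - 6 = - \frac{11}{2}$)
$\left(c{\left(P{\left(-5 \right)} \right)} + 39\right) d{\left(-3 \right)} = \left(6 \cdot 2 \left(-5\right)^{2} + 39\right) \left(- \frac{11}{2}\right) = \left(6 \cdot 2 \cdot 25 + 39\right) \left(- \frac{11}{2}\right) = \left(6 \cdot 50 + 39\right) \left(- \frac{11}{2}\right) = \left(300 + 39\right) \left(- \frac{11}{2}\right) = 339 \left(- \frac{11}{2}\right) = - \frac{3729}{2}$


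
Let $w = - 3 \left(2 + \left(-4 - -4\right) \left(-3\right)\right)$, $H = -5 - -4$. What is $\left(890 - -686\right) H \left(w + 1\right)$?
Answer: $7880$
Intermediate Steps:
$H = -1$ ($H = -5 + 4 = -1$)
$w = -6$ ($w = - 3 \left(2 + \left(-4 + 4\right) \left(-3\right)\right) = - 3 \left(2 + 0 \left(-3\right)\right) = - 3 \left(2 + 0\right) = \left(-3\right) 2 = -6$)
$\left(890 - -686\right) H \left(w + 1\right) = \left(890 - -686\right) \left(- (-6 + 1)\right) = \left(890 + 686\right) \left(\left(-1\right) \left(-5\right)\right) = 1576 \cdot 5 = 7880$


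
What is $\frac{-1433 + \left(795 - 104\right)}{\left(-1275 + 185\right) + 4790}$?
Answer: $- \frac{371}{1850} \approx -0.20054$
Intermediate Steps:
$\frac{-1433 + \left(795 - 104\right)}{\left(-1275 + 185\right) + 4790} = \frac{-1433 + 691}{-1090 + 4790} = - \frac{742}{3700} = \left(-742\right) \frac{1}{3700} = - \frac{371}{1850}$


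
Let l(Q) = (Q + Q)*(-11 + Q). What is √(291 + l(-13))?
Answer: √915 ≈ 30.249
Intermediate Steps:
l(Q) = 2*Q*(-11 + Q) (l(Q) = (2*Q)*(-11 + Q) = 2*Q*(-11 + Q))
√(291 + l(-13)) = √(291 + 2*(-13)*(-11 - 13)) = √(291 + 2*(-13)*(-24)) = √(291 + 624) = √915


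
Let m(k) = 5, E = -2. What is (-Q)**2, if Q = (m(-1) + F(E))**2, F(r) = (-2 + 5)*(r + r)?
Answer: 2401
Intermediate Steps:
F(r) = 6*r (F(r) = 3*(2*r) = 6*r)
Q = 49 (Q = (5 + 6*(-2))**2 = (5 - 12)**2 = (-7)**2 = 49)
(-Q)**2 = (-1*49)**2 = (-49)**2 = 2401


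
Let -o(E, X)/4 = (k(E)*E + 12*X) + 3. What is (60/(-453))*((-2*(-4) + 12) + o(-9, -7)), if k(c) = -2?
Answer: -5440/151 ≈ -36.026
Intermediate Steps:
o(E, X) = -12 - 48*X + 8*E (o(E, X) = -4*((-2*E + 12*X) + 3) = -4*(3 - 2*E + 12*X) = -12 - 48*X + 8*E)
(60/(-453))*((-2*(-4) + 12) + o(-9, -7)) = (60/(-453))*((-2*(-4) + 12) + (-12 - 48*(-7) + 8*(-9))) = (60*(-1/453))*((8 + 12) + (-12 + 336 - 72)) = -20*(20 + 252)/151 = -20/151*272 = -5440/151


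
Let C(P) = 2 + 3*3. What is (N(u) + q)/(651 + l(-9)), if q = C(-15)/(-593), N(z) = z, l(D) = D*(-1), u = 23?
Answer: 3407/97845 ≈ 0.034820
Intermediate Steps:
C(P) = 11 (C(P) = 2 + 9 = 11)
l(D) = -D
q = -11/593 (q = 11/(-593) = 11*(-1/593) = -11/593 ≈ -0.018550)
(N(u) + q)/(651 + l(-9)) = (23 - 11/593)/(651 - 1*(-9)) = (13628/593)/(651 + 9) = (13628/593)/660 = (1/660)*(13628/593) = 3407/97845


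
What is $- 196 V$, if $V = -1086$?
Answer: $212856$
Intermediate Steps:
$- 196 V = \left(-196\right) \left(-1086\right) = 212856$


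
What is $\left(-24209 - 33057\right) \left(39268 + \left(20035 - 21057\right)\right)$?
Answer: $-2190195436$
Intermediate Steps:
$\left(-24209 - 33057\right) \left(39268 + \left(20035 - 21057\right)\right) = - 57266 \left(39268 - 1022\right) = \left(-57266\right) 38246 = -2190195436$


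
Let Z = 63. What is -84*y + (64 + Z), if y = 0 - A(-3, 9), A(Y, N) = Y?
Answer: -125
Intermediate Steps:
y = 3 (y = 0 - 1*(-3) = 0 + 3 = 3)
-84*y + (64 + Z) = -84*3 + (64 + 63) = -252 + 127 = -125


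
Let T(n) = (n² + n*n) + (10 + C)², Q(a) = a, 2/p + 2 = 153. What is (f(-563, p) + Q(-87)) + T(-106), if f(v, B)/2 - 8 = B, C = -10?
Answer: 3382555/151 ≈ 22401.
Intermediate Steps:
p = 2/151 (p = 2/(-2 + 153) = 2/151 ≈ 0.013245)
f(v, B) = 16 + 2*B
T(n) = 2*n² (T(n) = (n² + n*n) + (10 - 10)² = (n² + n²) + 0² = 2*n² + 0 = 2*n²)
(f(-563, p) + Q(-87)) + T(-106) = ((16 + 2*(2/151)) - 87) + 2*(-106)² = ((16 + 4/151) - 87) + 2*11236 = (2420/151 - 87) + 22472 = -10717/151 + 22472 = 3382555/151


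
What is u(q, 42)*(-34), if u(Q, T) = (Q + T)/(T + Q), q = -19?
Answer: -34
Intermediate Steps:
u(Q, T) = 1 (u(Q, T) = (Q + T)/(Q + T) = 1)
u(q, 42)*(-34) = 1*(-34) = -34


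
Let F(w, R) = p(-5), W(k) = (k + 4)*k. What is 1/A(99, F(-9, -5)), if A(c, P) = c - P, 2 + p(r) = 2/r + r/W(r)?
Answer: 5/512 ≈ 0.0097656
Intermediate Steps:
W(k) = k*(4 + k) (W(k) = (4 + k)*k = k*(4 + k))
p(r) = -2 + 1/(4 + r) + 2/r (p(r) = -2 + (2/r + r/((r*(4 + r)))) = -2 + (2/r + r*(1/(r*(4 + r)))) = -2 + (2/r + 1/(4 + r)) = -2 + (1/(4 + r) + 2/r) = -2 + 1/(4 + r) + 2/r)
F(w, R) = -17/5 (F(w, R) = (8 - 5*(-5) - 2*(-5)²)/((-5)*(4 - 5)) = -⅕*(8 + 25 - 2*25)/(-1) = -⅕*(-1)*(8 + 25 - 50) = -⅕*(-1)*(-17) = -17/5)
1/A(99, F(-9, -5)) = 1/(99 - 1*(-17/5)) = 1/(99 + 17/5) = 1/(512/5) = 5/512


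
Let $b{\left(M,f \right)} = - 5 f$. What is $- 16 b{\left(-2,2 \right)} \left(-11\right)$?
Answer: $-1760$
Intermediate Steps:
$- 16 b{\left(-2,2 \right)} \left(-11\right) = - 16 \left(\left(-5\right) 2\right) \left(-11\right) = \left(-16\right) \left(-10\right) \left(-11\right) = 160 \left(-11\right) = -1760$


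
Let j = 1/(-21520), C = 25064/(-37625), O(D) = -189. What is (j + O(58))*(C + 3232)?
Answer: -61811962049127/101211250 ≈ -6.1072e+5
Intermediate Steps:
C = -25064/37625 (C = 25064*(-1/37625) = -25064/37625 ≈ -0.66615)
j = -1/21520 ≈ -4.6468e-5
(j + O(58))*(C + 3232) = (-1/21520 - 189)*(-25064/37625 + 3232) = -4067281/21520*121578936/37625 = -61811962049127/101211250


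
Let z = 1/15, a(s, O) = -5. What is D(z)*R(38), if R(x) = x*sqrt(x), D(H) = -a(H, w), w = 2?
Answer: 190*sqrt(38) ≈ 1171.2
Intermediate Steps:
z = 1/15 ≈ 0.066667
D(H) = 5 (D(H) = -1*(-5) = 5)
R(x) = x**(3/2)
D(z)*R(38) = 5*38**(3/2) = 5*(38*sqrt(38)) = 190*sqrt(38)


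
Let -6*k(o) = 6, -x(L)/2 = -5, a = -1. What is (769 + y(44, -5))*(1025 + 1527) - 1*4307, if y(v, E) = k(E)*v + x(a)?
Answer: 1871413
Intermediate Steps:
x(L) = 10 (x(L) = -2*(-5) = 10)
k(o) = -1 (k(o) = -1/6*6 = -1)
y(v, E) = 10 - v (y(v, E) = -v + 10 = 10 - v)
(769 + y(44, -5))*(1025 + 1527) - 1*4307 = (769 + (10 - 1*44))*(1025 + 1527) - 1*4307 = (769 + (10 - 44))*2552 - 4307 = (769 - 34)*2552 - 4307 = 735*2552 - 4307 = 1875720 - 4307 = 1871413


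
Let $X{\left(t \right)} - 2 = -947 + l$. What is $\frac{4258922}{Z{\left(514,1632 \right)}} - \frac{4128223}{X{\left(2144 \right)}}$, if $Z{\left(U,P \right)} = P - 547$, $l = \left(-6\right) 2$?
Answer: $\frac{777719119}{94395} \approx 8239.0$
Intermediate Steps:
$l = -12$
$Z{\left(U,P \right)} = -547 + P$
$X{\left(t \right)} = -957$ ($X{\left(t \right)} = 2 - 959 = -957$)
$\frac{4258922}{Z{\left(514,1632 \right)}} - \frac{4128223}{X{\left(2144 \right)}} = \frac{4258922}{-547 + 1632} - \frac{4128223}{-957} = \frac{4258922}{1085} - - \frac{375293}{87} = 4258922 \cdot \frac{1}{1085} + \frac{375293}{87} = \frac{4258922}{1085} + \frac{375293}{87} = \frac{777719119}{94395}$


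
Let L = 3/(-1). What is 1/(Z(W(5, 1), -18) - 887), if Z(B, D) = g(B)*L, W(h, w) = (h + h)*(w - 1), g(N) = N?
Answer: -1/887 ≈ -0.0011274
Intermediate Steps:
L = -3 (L = 3*(-1) = -3)
W(h, w) = 2*h*(-1 + w) (W(h, w) = (2*h)*(-1 + w) = 2*h*(-1 + w))
Z(B, D) = -3*B (Z(B, D) = B*(-3) = -3*B)
1/(Z(W(5, 1), -18) - 887) = 1/(-6*5*(-1 + 1) - 887) = 1/(-6*5*0 - 887) = 1/(-3*0 - 887) = 1/(0 - 887) = 1/(-887) = -1/887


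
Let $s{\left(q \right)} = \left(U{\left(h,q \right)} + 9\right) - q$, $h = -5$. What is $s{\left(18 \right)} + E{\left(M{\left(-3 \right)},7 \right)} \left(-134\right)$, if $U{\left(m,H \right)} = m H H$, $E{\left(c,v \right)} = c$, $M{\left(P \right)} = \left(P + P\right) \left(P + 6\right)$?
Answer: $783$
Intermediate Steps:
$M{\left(P \right)} = 2 P \left(6 + P\right)$
$U{\left(m,H \right)} = m H^{2}$ ($U{\left(m,H \right)} = H m H = m H^{2}$)
$s{\left(q \right)} = 9 - q - 5 q^{2}$ ($s{\left(q \right)} = \left(- 5 q^{2} + 9\right) - q = \left(9 - 5 q^{2}\right) - q = 9 - q - 5 q^{2}$)
$s{\left(18 \right)} + E{\left(M{\left(-3 \right)},7 \right)} \left(-134\right) = \left(9 - 18 - 5 \cdot 18^{2}\right) + 2 \left(-3\right) \left(6 - 3\right) \left(-134\right) = \left(9 - 18 - 1620\right) + 2 \left(-3\right) 3 \left(-134\right) = \left(9 - 18 - 1620\right) - -2412 = -1629 + 2412 = 783$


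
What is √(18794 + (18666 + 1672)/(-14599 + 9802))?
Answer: 76*√8317465/1599 ≈ 137.08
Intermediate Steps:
√(18794 + (18666 + 1672)/(-14599 + 9802)) = √(18794 + 20338/(-4797)) = √(18794 + 20338*(-1/4797)) = √(18794 - 20338/4797) = √(90134480/4797) = 76*√8317465/1599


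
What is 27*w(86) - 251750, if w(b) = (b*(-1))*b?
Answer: -451442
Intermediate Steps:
w(b) = -b² (w(b) = (-b)*b = -b²)
27*w(86) - 251750 = 27*(-1*86²) - 251750 = 27*(-1*7396) - 251750 = 27*(-7396) - 251750 = -199692 - 251750 = -451442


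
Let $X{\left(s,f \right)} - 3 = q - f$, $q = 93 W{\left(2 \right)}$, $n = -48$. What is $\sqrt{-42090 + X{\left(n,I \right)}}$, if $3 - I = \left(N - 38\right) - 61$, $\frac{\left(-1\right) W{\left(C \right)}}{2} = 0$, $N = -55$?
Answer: $2 i \sqrt{10561} \approx 205.53 i$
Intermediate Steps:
$W{\left(C \right)} = 0$ ($W{\left(C \right)} = \left(-2\right) 0 = 0$)
$I = 157$ ($I = 3 - \left(\left(-55 - 38\right) - 61\right) = 3 - \left(-93 - 61\right) = 3 - -154 = 3 + 154 = 157$)
$q = 0$ ($q = 93 \cdot 0 = 0$)
$X{\left(s,f \right)} = 3 - f$ ($X{\left(s,f \right)} = 3 + \left(0 - f\right) = 3 - f$)
$\sqrt{-42090 + X{\left(n,I \right)}} = \sqrt{-42090 + \left(3 - 157\right)} = \sqrt{-42090 - 154} = \sqrt{-42244} = 2 i \sqrt{10561}$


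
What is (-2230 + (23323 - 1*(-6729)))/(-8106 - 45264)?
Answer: -4637/8895 ≈ -0.52130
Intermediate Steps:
(-2230 + (23323 - 1*(-6729)))/(-8106 - 45264) = (-2230 + (23323 + 6729))/(-53370) = (-2230 + 30052)*(-1/53370) = 27822*(-1/53370) = -4637/8895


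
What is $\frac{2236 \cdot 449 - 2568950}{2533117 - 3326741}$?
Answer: $\frac{782493}{396812} \approx 1.9719$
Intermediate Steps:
$\frac{2236 \cdot 449 - 2568950}{2533117 - 3326741} = \frac{1003964 - 2568950}{-793624} = \left(-1564986\right) \left(- \frac{1}{793624}\right) = \frac{782493}{396812}$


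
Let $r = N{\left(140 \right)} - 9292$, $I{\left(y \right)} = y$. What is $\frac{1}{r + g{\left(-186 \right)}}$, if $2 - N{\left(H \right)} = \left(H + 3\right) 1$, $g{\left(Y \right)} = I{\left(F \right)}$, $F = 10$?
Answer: $- \frac{1}{9423} \approx -0.00010612$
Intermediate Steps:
$g{\left(Y \right)} = 10$
$N{\left(H \right)} = -1 - H$ ($N{\left(H \right)} = 2 - \left(H + 3\right) 1 = 2 - \left(3 + H\right) 1 = 2 - \left(3 + H\right) = -1 - H$)
$r = -9433$ ($r = \left(-1 - 140\right) - 9292 = -141 - 9292 = -9433$)
$\frac{1}{r + g{\left(-186 \right)}} = \frac{1}{-9433 + 10} = \frac{1}{-9423} = - \frac{1}{9423}$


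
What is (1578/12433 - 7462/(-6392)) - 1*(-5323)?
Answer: 211565456175/39735868 ≈ 5324.3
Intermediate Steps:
(1578/12433 - 7462/(-6392)) - 1*(-5323) = (1578*(1/12433) - 7462*(-1/6392)) + 5323 = (1578/12433 + 3731/3196) + 5323 = 51430811/39735868 + 5323 = 211565456175/39735868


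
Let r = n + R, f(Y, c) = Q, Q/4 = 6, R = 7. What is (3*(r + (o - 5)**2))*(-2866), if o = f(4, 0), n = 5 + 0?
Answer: -3207054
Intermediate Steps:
Q = 24 (Q = 4*6 = 24)
n = 5
f(Y, c) = 24
o = 24
r = 12 (r = 5 + 7 = 12)
(3*(r + (o - 5)**2))*(-2866) = (3*(12 + (24 - 5)**2))*(-2866) = (3*(12 + 19**2))*(-2866) = (3*(12 + 361))*(-2866) = (3*373)*(-2866) = 1119*(-2866) = -3207054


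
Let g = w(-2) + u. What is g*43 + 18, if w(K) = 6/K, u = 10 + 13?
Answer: 878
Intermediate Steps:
u = 23
g = 20 (g = 6/(-2) + 23 = 6*(-½) + 23 = -3 + 23 = 20)
g*43 + 18 = 20*43 + 18 = 860 + 18 = 878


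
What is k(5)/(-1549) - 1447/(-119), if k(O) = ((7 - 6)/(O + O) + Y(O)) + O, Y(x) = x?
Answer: 22402011/1843310 ≈ 12.153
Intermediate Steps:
k(O) = 1/(2*O) + 2*O (k(O) = ((7 - 6)/(O + O) + O) + O = (1/(2*O) + O) + O = (O + 1/(2*O)) + O = 1/(2*O) + 2*O)
k(5)/(-1549) - 1447/(-119) = ((1/2)/5 + 2*5)/(-1549) - 1447/(-119) = ((1/2)*(1/5) + 10)*(-1/1549) - 1447*(-1/119) = (1/10 + 10)*(-1/1549) + 1447/119 = (101/10)*(-1/1549) + 1447/119 = -101/15490 + 1447/119 = 22402011/1843310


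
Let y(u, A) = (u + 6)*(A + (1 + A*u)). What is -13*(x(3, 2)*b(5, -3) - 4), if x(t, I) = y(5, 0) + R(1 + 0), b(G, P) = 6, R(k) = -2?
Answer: -650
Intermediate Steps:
y(u, A) = (6 + u)*(1 + A + A*u)
x(t, I) = 9 (x(t, I) = (6 + 5 + 6*0 + 0*5**2 + 7*0*5) - 2 = (6 + 5 + 0 + 0*25 + 0) - 2 = (6 + 5 + 0 + 0 + 0) - 2 = 11 - 2 = 9)
-13*(x(3, 2)*b(5, -3) - 4) = -13*(9*6 - 4) = -13*(54 - 4) = -13*50 = -650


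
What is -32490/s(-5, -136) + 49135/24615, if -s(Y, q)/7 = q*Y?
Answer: 20672479/2343348 ≈ 8.8218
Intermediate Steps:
s(Y, q) = -7*Y*q (s(Y, q) = -7*q*Y = -7*Y*q)
-32490/s(-5, -136) + 49135/24615 = -32490/((-7*(-5)*(-136))) + 49135/24615 = -32490/(-4760) + 49135*(1/24615) = -32490*(-1/4760) + 9827/4923 = 3249/476 + 9827/4923 = 20672479/2343348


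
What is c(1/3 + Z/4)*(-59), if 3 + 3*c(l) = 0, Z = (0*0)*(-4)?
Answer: 59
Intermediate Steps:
Z = 0 (Z = 0*(-4) = 0)
c(l) = -1 (c(l) = -1 + (1/3)*0 = -1 + 0 = -1)
c(1/3 + Z/4)*(-59) = -1*(-59) = 59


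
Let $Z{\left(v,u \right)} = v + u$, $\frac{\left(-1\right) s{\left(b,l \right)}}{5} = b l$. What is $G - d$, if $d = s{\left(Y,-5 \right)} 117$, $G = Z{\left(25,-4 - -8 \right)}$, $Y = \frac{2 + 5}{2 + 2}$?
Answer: $- \frac{20359}{4} \approx -5089.8$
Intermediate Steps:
$Y = \frac{7}{4} \approx 1.75$
$s{\left(b,l \right)} = - 5 b l$
$Z{\left(v,u \right)} = u + v$
$G = 29$ ($G = \left(-4 - -8\right) + 25 = \left(-4 + 8\right) + 25 = 4 + 25 = 29$)
$d = \frac{20475}{4}$ ($d = \left(-5\right) \frac{7}{4} \left(-5\right) 117 = \frac{175}{4} \cdot 117 = \frac{20475}{4} \approx 5118.8$)
$G - d = 29 - \frac{20475}{4} = - \frac{20359}{4}$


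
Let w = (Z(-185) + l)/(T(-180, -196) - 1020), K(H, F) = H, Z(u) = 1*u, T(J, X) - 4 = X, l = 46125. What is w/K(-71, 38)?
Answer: 11485/21513 ≈ 0.53386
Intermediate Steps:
T(J, X) = 4 + X
Z(u) = u
w = -11485/303 (w = (-185 + 46125)/((4 - 196) - 1020) = 45940/(-192 - 1020) = 45940/(-1212) = 45940*(-1/1212) = -11485/303 ≈ -37.904)
w/K(-71, 38) = -11485/303/(-71) = -11485/303*(-1/71) = 11485/21513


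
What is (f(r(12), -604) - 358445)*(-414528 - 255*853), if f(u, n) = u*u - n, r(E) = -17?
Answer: 225988238736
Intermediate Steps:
f(u, n) = u² - n
(f(r(12), -604) - 358445)*(-414528 - 255*853) = (((-17)² - 1*(-604)) - 358445)*(-414528 - 255*853) = ((289 + 604) - 358445)*(-414528 - 217515) = (893 - 358445)*(-632043) = -357552*(-632043) = 225988238736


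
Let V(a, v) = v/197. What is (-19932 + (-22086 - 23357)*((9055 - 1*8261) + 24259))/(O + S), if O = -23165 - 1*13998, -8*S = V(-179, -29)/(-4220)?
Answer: 841318600622880/27462300821 ≈ 30635.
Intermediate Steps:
V(a, v) = v/197 (V(a, v) = v*(1/197) = v/197)
S = -29/6650720 (S = -(1/197)*(-29)/(8*(-4220)) = -(-29)*(-1)/(1576*4220) = -⅛*29/831340 = -29/6650720 ≈ -4.3604e-6)
O = -37163 (O = -23165 - 13998 = -37163)
(-19932 + (-22086 - 23357)*((9055 - 1*8261) + 24259))/(O + S) = (-19932 + (-22086 - 23357)*((9055 - 1*8261) + 24259))/(-37163 - 29/6650720) = (-19932 - 45443*((9055 - 8261) + 24259))/(-247160707389/6650720) = (-19932 - 45443*(794 + 24259))*(-6650720/247160707389) = (-19932 - 45443*25053)*(-6650720/247160707389) = (-19932 - 1138483479)*(-6650720/247160707389) = -1138503411*(-6650720/247160707389) = 841318600622880/27462300821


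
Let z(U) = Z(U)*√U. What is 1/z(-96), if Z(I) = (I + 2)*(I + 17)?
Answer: -I*√6/178224 ≈ -1.3744e-5*I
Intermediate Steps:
Z(I) = (2 + I)*(17 + I)
z(U) = √U*(34 + U² + 19*U) (z(U) = (34 + U² + 19*U)*√U = √U*(34 + U² + 19*U))
1/z(-96) = 1/(√(-96)*(34 + (-96)² + 19*(-96))) = 1/((4*I*√6)*(34 + 9216 - 1824)) = 1/((4*I*√6)*7426) = 1/(29704*I*√6) = -I*√6/178224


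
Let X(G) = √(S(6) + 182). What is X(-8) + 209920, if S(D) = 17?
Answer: 209920 + √199 ≈ 2.0993e+5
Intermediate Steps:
X(G) = √199 (X(G) = √(17 + 182) = √199)
X(-8) + 209920 = √199 + 209920 = 209920 + √199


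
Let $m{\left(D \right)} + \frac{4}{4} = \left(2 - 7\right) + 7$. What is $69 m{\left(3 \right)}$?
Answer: $69$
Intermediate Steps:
$m{\left(D \right)} = 1$ ($m{\left(D \right)} = -1 + \left(\left(2 - 7\right) + 7\right) = -1 + \left(-5 + 7\right) = -1 + 2 = 1$)
$69 m{\left(3 \right)} = 69 \cdot 1 = 69$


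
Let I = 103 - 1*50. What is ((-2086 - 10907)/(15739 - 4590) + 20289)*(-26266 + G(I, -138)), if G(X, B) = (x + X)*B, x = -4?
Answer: -7470572537904/11149 ≈ -6.7007e+8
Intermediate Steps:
I = 53 (I = 103 - 50 = 53)
G(X, B) = B*(-4 + X) (G(X, B) = (-4 + X)*B = B*(-4 + X))
((-2086 - 10907)/(15739 - 4590) + 20289)*(-26266 + G(I, -138)) = ((-2086 - 10907)/(15739 - 4590) + 20289)*(-26266 - 138*(-4 + 53)) = (-12993/11149 + 20289)*(-26266 - 138*49) = (-12993*1/11149 + 20289)*(-26266 - 6762) = (-12993/11149 + 20289)*(-33028) = (226189068/11149)*(-33028) = -7470572537904/11149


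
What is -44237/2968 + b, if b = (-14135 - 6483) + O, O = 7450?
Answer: -39126861/2968 ≈ -13183.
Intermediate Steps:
b = -13168 (b = (-14135 - 6483) + 7450 = -20618 + 7450 = -13168)
-44237/2968 + b = -44237/2968 - 13168 = -39126861/2968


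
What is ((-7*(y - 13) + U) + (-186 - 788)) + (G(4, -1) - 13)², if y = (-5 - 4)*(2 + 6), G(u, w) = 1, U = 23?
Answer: -212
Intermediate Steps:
y = -72 (y = -9*8 = -72)
((-7*(y - 13) + U) + (-186 - 788)) + (G(4, -1) - 13)² = ((-7*(-72 - 13) + 23) + (-186 - 788)) + (1 - 13)² = ((-7*(-85) + 23) - 974) + (-12)² = ((595 + 23) - 974) + 144 = (618 - 974) + 144 = -356 + 144 = -212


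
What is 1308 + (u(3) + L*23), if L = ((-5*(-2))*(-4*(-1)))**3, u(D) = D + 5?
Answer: 1473316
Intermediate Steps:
u(D) = 5 + D
L = 64000 (L = (10*4)**3 = 40**3 = 64000)
1308 + (u(3) + L*23) = 1308 + ((5 + 3) + 64000*23) = 1308 + (8 + 1472000) = 1308 + 1472008 = 1473316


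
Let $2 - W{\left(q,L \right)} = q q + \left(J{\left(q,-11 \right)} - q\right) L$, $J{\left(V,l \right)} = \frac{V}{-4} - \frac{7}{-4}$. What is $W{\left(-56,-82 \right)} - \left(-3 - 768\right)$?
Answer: $\frac{7041}{2} \approx 3520.5$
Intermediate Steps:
$J{\left(V,l \right)} = \frac{7}{4} - \frac{V}{4}$ ($J{\left(V,l \right)} = V \left(- \frac{1}{4}\right) - - \frac{7}{4} = - \frac{V}{4} + \frac{7}{4} = \frac{7}{4} - \frac{V}{4}$)
$W{\left(q,L \right)} = 2 - q^{2} - L \left(\frac{7}{4} - \frac{5 q}{4}\right)$ ($W{\left(q,L \right)} = 2 - \left(q q + \left(\left(\frac{7}{4} - \frac{q}{4}\right) - q\right) L\right) = 2 - \left(q^{2} + \left(\frac{7}{4} - \frac{5 q}{4}\right) L\right) = 2 - \left(q^{2} + L \left(\frac{7}{4} - \frac{5 q}{4}\right)\right) = 2 - q^{2} - L \left(\frac{7}{4} - \frac{5 q}{4}\right)$)
$W{\left(-56,-82 \right)} - \left(-3 - 768\right) = \left(2 - \left(-56\right)^{2} - -4592 + \frac{1}{4} \left(-82\right) \left(-7 - 56\right)\right) - \left(-3 - 768\right) = \left(2 - 3136 + 4592 + \frac{1}{4} \left(-82\right) \left(-63\right)\right) - \left(-3 - 768\right) = \left(2 - 3136 + 4592 + \frac{2583}{2}\right) - -771 = \frac{5499}{2} + 771 = \frac{7041}{2}$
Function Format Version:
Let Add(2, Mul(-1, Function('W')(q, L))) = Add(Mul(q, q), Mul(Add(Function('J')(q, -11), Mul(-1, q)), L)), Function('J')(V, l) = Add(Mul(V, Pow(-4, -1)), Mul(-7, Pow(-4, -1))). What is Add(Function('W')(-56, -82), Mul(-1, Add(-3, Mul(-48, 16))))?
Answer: Rational(7041, 2) ≈ 3520.5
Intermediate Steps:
Function('J')(V, l) = Add(Rational(7, 4), Mul(Rational(-1, 4), V)) (Function('J')(V, l) = Add(Mul(V, Rational(-1, 4)), Mul(-7, Rational(-1, 4))) = Add(Mul(Rational(-1, 4), V), Rational(7, 4)) = Add(Rational(7, 4), Mul(Rational(-1, 4), V)))
Function('W')(q, L) = Add(2, Mul(-1, Pow(q, 2)), Mul(-1, L, Add(Rational(7, 4), Mul(Rational(-5, 4), q)))) (Function('W')(q, L) = Add(2, Mul(-1, Add(Mul(q, q), Mul(Add(Add(Rational(7, 4), Mul(Rational(-1, 4), q)), Mul(-1, q)), L)))) = Add(2, Mul(-1, Add(Pow(q, 2), Mul(Add(Rational(7, 4), Mul(Rational(-5, 4), q)), L)))) = Add(2, Mul(-1, Add(Pow(q, 2), Mul(L, Add(Rational(7, 4), Mul(Rational(-5, 4), q)))))) = Add(2, Add(Mul(-1, Pow(q, 2)), Mul(-1, L, Add(Rational(7, 4), Mul(Rational(-5, 4), q))))) = Add(2, Mul(-1, Pow(q, 2)), Mul(-1, L, Add(Rational(7, 4), Mul(Rational(-5, 4), q)))))
Add(Function('W')(-56, -82), Mul(-1, Add(-3, Mul(-48, 16)))) = Add(Add(2, Mul(-1, Pow(-56, 2)), Mul(-82, -56), Mul(Rational(1, 4), -82, Add(-7, -56))), Mul(-1, Add(-3, Mul(-48, 16)))) = Add(Add(2, Mul(-1, 3136), 4592, Mul(Rational(1, 4), -82, -63)), Mul(-1, Add(-3, -768))) = Add(Add(2, -3136, 4592, Rational(2583, 2)), Mul(-1, -771)) = Add(Rational(5499, 2), 771) = Rational(7041, 2)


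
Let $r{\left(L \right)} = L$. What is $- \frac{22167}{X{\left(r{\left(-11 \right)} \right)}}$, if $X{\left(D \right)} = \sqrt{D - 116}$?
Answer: $\frac{22167 i \sqrt{127}}{127} \approx 1967.0 i$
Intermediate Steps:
$X{\left(D \right)} = \sqrt{-116 + D}$
$- \frac{22167}{X{\left(r{\left(-11 \right)} \right)}} = - \frac{22167}{\sqrt{-116 - 11}} = - \frac{22167}{\sqrt{-127}} = - \frac{22167}{i \sqrt{127}} = - 22167 \left(- \frac{i \sqrt{127}}{127}\right) = \frac{22167 i \sqrt{127}}{127}$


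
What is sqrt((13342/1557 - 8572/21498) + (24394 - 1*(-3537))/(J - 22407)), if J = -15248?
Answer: sqrt(126031672722439562195)/4118963055 ≈ 2.7255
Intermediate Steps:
sqrt((13342/1557 - 8572/21498) + (24394 - 1*(-3537))/(J - 22407)) = sqrt((13342/1557 - 8572/21498) + (24394 - 1*(-3537))/(-15248 - 22407)) = sqrt((13342*(1/1557) - 8572*1/21498) + (24394 + 3537)/(-37655)) = sqrt((13342/1557 - 4286/10749) + 27931*(-1/37655)) = sqrt(45579952/5578731 - 1643/2215) = sqrt(91793738647/12356889165) = sqrt(126031672722439562195)/4118963055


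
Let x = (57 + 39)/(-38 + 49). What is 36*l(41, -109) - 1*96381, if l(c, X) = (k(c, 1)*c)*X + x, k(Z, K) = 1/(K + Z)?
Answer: -7692099/77 ≈ -99897.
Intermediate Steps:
x = 96/11 ≈ 8.7273
l(c, X) = 96/11 + X*c/(1 + c) (l(c, X) = (c/(1 + c))*X + 96/11 = X*c/(1 + c) + 96/11 = 96/11 + X*c/(1 + c))
36*l(41, -109) - 1*96381 = 36*((96 + 96*41 + 11*(-109)*41)/(11*(1 + 41))) - 1*96381 = 36*((1/11)*(96 + 3936 - 49159)/42) - 96381 = 36*((1/11)*(1/42)*(-45127)) - 96381 = 36*(-45127/462) - 96381 = -270762/77 - 96381 = -7692099/77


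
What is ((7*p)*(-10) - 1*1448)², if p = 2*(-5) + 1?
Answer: 669124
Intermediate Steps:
p = -9 (p = -10 + 1 = -9)
((7*p)*(-10) - 1*1448)² = ((7*(-9))*(-10) - 1*1448)² = (-63*(-10) - 1448)² = (630 - 1448)² = (-818)² = 669124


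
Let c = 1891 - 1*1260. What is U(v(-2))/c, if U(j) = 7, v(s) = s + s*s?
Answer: 7/631 ≈ 0.011093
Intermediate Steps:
v(s) = s + s**2
c = 631 (c = 1891 - 1260 = 631)
U(v(-2))/c = 7/631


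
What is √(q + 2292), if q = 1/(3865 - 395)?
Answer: √27597746270/3470 ≈ 47.875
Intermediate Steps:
q = 1/3470 ≈ 0.00028818
√(q + 2292) = √(1/3470 + 2292) = √(7953241/3470) = √27597746270/3470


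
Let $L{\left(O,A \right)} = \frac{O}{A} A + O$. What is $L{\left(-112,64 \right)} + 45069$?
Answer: $44845$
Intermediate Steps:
$L{\left(O,A \right)} = 2 O$ ($L{\left(O,A \right)} = \frac{O}{A} A + O = O + O = 2 O$)
$L{\left(-112,64 \right)} + 45069 = 2 \left(-112\right) + 45069 = -224 + 45069 = 44845$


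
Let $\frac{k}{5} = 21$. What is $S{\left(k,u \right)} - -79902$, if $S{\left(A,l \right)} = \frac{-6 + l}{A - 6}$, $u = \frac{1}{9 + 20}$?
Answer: $\frac{229398469}{2871} \approx 79902.0$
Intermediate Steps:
$k = 105$ ($k = 5 \cdot 21 = 105$)
$u = \frac{1}{29} \approx 0.034483$
$S{\left(A,l \right)} = \frac{-6 + l}{-6 + A}$
$S{\left(k,u \right)} - -79902 = \frac{-6 + \frac{1}{29}}{-6 + 105} - -79902 = \frac{1}{99} \left(- \frac{173}{29}\right) + 79902 = - \frac{173}{2871} + 79902 = \frac{229398469}{2871}$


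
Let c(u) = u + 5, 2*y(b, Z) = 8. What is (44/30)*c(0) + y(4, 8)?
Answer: 34/3 ≈ 11.333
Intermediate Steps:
y(b, Z) = 4 (y(b, Z) = (½)*8 = 4)
c(u) = 5 + u
(44/30)*c(0) + y(4, 8) = (44/30)*(5 + 0) + 4 = (44*(1/30))*5 + 4 = (22/15)*5 + 4 = 22/3 + 4 = 34/3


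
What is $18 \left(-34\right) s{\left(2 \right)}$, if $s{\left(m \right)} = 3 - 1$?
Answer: $-1224$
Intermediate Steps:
$s{\left(m \right)} = 2$
$18 \left(-34\right) s{\left(2 \right)} = 18 \left(-34\right) 2 = \left(-612\right) 2 = -1224$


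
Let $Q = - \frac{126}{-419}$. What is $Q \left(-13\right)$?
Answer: $- \frac{1638}{419} \approx -3.9093$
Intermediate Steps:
$Q = \frac{126}{419}$ ($Q = \left(-126\right) \left(- \frac{1}{419}\right) = \frac{126}{419} \approx 0.30072$)
$Q \left(-13\right) = \frac{126}{419} \left(-13\right) = - \frac{1638}{419}$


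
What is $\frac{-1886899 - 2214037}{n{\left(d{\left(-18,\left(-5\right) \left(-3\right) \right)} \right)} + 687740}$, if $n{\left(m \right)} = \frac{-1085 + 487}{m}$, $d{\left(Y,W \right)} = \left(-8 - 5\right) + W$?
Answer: $- \frac{4100936}{687441} \approx -5.9655$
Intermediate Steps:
$d{\left(Y,W \right)} = -13 + W$
$n{\left(m \right)} = - \frac{598}{m}$
$\frac{-1886899 - 2214037}{n{\left(d{\left(-18,\left(-5\right) \left(-3\right) \right)} \right)} + 687740} = \frac{-1886899 - 2214037}{- \frac{598}{-13 - -15} + 687740} = - \frac{4100936}{- \frac{598}{-13 + 15} + 687740} = - \frac{4100936}{- \frac{598}{2} + 687740} = - \frac{4100936}{\left(-598\right) \frac{1}{2} + 687740} = - \frac{4100936}{-299 + 687740} = - \frac{4100936}{687441}$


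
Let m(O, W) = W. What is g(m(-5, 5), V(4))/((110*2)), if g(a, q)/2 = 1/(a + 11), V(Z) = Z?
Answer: 1/1760 ≈ 0.00056818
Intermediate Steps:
g(a, q) = 2/(11 + a) (g(a, q) = 2/(a + 11) = 2/(11 + a))
g(m(-5, 5), V(4))/((110*2)) = (2/(11 + 5))/((110*2)) = (2/16)/220 = (2*(1/16))*(1/220) = (1/8)*(1/220) = 1/1760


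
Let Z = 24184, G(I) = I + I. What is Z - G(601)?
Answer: 22982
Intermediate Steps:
G(I) = 2*I
Z - G(601) = 24184 - 2*601 = 24184 - 1*1202 = 24184 - 1202 = 22982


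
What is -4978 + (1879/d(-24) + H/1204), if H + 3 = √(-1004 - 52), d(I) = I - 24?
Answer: -72487759/14448 + I*√66/301 ≈ -5017.1 + 0.02699*I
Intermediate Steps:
d(I) = -24 + I
H = -3 + 4*I*√66 (H = -3 + √(-1004 - 52) = -3 + √(-1056) = -3 + 4*I*√66 ≈ -3.0 + 32.496*I)
-4978 + (1879/d(-24) + H/1204) = -4978 + (1879/(-24 - 24) + (-3 + 4*I*√66)/1204) = -4978 + (1879/(-48) + (-3 + 4*I*√66)*(1/1204)) = -4978 + (1879*(-1/48) + (-3/1204 + I*√66/301)) = -4978 + (-1879/48 + (-3/1204 + I*√66/301)) = -4978 + (-565615/14448 + I*√66/301) = -72487759/14448 + I*√66/301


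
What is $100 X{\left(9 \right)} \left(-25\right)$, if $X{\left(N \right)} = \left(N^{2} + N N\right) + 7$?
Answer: $-422500$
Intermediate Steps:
$X{\left(N \right)} = 7 + 2 N^{2}$ ($X{\left(N \right)} = \left(N^{2} + N^{2}\right) + 7 = 2 N^{2} + 7 = 7 + 2 N^{2}$)
$100 X{\left(9 \right)} \left(-25\right) = 100 \left(7 + 2 \cdot 9^{2}\right) \left(-25\right) = 100 \left(7 + 2 \cdot 81\right) \left(-25\right) = 100 \left(7 + 162\right) \left(-25\right) = 100 \cdot 169 \left(-25\right) = 16900 \left(-25\right) = -422500$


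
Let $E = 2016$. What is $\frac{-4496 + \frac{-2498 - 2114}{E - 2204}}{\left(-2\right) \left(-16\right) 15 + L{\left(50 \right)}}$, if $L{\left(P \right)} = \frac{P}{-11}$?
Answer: $- \frac{2311749}{245810} \approx -9.4046$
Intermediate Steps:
$L{\left(P \right)} = - \frac{P}{11}$ ($L{\left(P \right)} = P \left(- \frac{1}{11}\right) = - \frac{P}{11}$)
$\frac{-4496 + \frac{-2498 - 2114}{E - 2204}}{\left(-2\right) \left(-16\right) 15 + L{\left(50 \right)}} = \frac{-4496 + \frac{-2498 - 2114}{2016 - 2204}}{\left(-2\right) \left(-16\right) 15 - \frac{50}{11}} = \frac{-4496 - \frac{4612}{-188}}{32 \cdot 15 - \frac{50}{11}} = \frac{-4496 - - \frac{1153}{47}}{480 - \frac{50}{11}} = \frac{-4496 + \frac{1153}{47}}{\frac{5230}{11}} = \left(- \frac{210159}{47}\right) \frac{11}{5230} = - \frac{2311749}{245810}$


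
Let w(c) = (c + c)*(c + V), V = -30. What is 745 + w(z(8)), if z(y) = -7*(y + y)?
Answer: 32553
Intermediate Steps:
z(y) = -14*y
w(c) = 2*c*(-30 + c) (w(c) = (c + c)*(c - 30) = (2*c)*(-30 + c) = 2*c*(-30 + c))
745 + w(z(8)) = 745 + 2*(-14*8)*(-30 - 14*8) = 745 + 2*(-112)*(-30 - 112) = 745 + 2*(-112)*(-142) = 745 + 31808 = 32553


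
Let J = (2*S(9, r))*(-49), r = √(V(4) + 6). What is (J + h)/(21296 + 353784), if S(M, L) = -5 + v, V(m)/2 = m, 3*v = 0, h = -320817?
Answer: -320327/375080 ≈ -0.85402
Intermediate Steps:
v = 0 (v = (⅓)*0 = 0)
V(m) = 2*m
r = √14 (r = √(2*4 + 6) = √(8 + 6) = √14 ≈ 3.7417)
S(M, L) = -5 (S(M, L) = -5 + 0 = -5)
J = 490 (J = (2*(-5))*(-49) = -10*(-49) = 490)
(J + h)/(21296 + 353784) = (490 - 320817)/(21296 + 353784) = -320327/375080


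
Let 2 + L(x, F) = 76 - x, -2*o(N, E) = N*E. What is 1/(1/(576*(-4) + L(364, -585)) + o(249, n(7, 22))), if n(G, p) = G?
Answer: -1297/1130336 ≈ -0.0011474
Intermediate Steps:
o(N, E) = -E*N/2 (o(N, E) = -N*E/2 = -E*N/2)
L(x, F) = 74 - x (L(x, F) = -2 + (76 - x) = 74 - x)
1/(1/(576*(-4) + L(364, -585)) + o(249, n(7, 22))) = 1/(1/(576*(-4) + (74 - 1*364)) - ½*7*249) = 1/(1/(-2304 + (74 - 364)) - 1743/2) = 1/(1/(-2304 - 290) - 1743/2) = 1/(1/(-2594) - 1743/2) = 1/(-1/2594 - 1743/2) = 1/(-1130336/1297) = -1297/1130336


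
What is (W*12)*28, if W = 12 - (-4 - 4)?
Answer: 6720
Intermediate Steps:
W = 20 (W = 12 - 1*(-8) = 12 + 8 = 20)
(W*12)*28 = (20*12)*28 = 240*28 = 6720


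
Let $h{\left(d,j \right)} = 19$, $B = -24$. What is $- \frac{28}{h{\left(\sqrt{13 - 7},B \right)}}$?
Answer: $- \frac{28}{19} \approx -1.4737$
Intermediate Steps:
$- \frac{28}{h{\left(\sqrt{13 - 7},B \right)}} = - \frac{28}{19}$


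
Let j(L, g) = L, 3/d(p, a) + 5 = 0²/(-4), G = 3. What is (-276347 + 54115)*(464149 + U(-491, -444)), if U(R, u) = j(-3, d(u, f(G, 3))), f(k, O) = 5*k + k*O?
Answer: -103148093872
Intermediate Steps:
f(k, O) = 5*k + O*k
d(p, a) = -⅗ (d(p, a) = 3/(-5 + 0²/(-4)) = 3/(-5 + 0*(-¼)) = 3/(-5 + 0) = 3/(-5) = 3*(-⅕) = -⅗)
U(R, u) = -3
(-276347 + 54115)*(464149 + U(-491, -444)) = (-276347 + 54115)*(464149 - 3) = -222232*464146 = -103148093872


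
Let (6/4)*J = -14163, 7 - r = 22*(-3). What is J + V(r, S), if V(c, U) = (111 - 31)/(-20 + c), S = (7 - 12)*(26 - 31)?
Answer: -500346/53 ≈ -9440.5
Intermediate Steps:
r = 73 (r = 7 - 22*(-3) = 7 - 1*(-66) = 7 + 66 = 73)
S = 25 (S = -5*(-5) = 25)
V(c, U) = 80/(-20 + c)
J = -9442 (J = (⅔)*(-14163) = -9442)
J + V(r, S) = -9442 + 80/(-20 + 73) = -9442 + 80/53 = -500346/53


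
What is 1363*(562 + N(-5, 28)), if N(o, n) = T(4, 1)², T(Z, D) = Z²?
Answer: 1114934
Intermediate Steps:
N(o, n) = 256 (N(o, n) = (4²)² = 16² = 256)
1363*(562 + N(-5, 28)) = 1363*(562 + 256) = 1363*818 = 1114934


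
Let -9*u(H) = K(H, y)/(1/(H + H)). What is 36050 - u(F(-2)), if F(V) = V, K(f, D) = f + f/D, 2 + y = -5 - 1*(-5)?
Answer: 324454/9 ≈ 36050.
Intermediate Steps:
y = -2 (y = -2 + (-5 - 1*(-5)) = -2 + (-5 + 5) = -2 + 0 = -2)
u(H) = -H**2/9 (u(H) = -(H + H/(-2))/(9*(1/(H + H))) = -(H + H*(-1/2))/(9*(1/(2*H))) = -(H - H/2)/(9*(1/(2*H))) = -H/2*2*H/9 = -H**2/9)
36050 - u(F(-2)) = 36050 - (-1)*(-2)**2/9 = 36050 - (-1)*4/9 = 36050 - 1*(-4/9) = 36050 + 4/9 = 324454/9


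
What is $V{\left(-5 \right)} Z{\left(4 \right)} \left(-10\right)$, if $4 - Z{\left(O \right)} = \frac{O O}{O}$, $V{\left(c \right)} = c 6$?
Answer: $0$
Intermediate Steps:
$V{\left(c \right)} = 6 c$
$Z{\left(O \right)} = 4 - O$ ($Z{\left(O \right)} = 4 - \frac{O O}{O} = 4 - \frac{O^{2}}{O} = 4 - O$)
$V{\left(-5 \right)} Z{\left(4 \right)} \left(-10\right) = 6 \left(-5\right) \left(4 - 4\right) \left(-10\right) = - 30 \left(4 - 4\right) \left(-10\right) = \left(-30\right) 0 \left(-10\right) = 0 \left(-10\right) = 0$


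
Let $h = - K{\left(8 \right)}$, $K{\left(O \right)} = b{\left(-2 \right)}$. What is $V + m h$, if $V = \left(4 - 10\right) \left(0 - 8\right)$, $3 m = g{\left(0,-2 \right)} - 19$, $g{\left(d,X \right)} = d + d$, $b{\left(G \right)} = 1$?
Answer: $\frac{163}{3} \approx 54.333$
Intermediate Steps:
$K{\left(O \right)} = 1$
$g{\left(d,X \right)} = 2 d$
$m = - \frac{19}{3}$ ($m = \frac{2 \cdot 0 - 19}{3} = \frac{0 - 19}{3} = \frac{1}{3} \left(-19\right) = - \frac{19}{3} \approx -6.3333$)
$V = 48$ ($V = \left(-6\right) \left(-8\right) = 48$)
$h = -1$ ($h = \left(-1\right) 1 = -1$)
$V + m h = 48 - - \frac{19}{3} = 48 + \frac{19}{3} = \frac{163}{3}$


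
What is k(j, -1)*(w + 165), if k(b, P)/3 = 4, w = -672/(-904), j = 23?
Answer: 224748/113 ≈ 1988.9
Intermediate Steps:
w = 84/113 (w = -672*(-1/904) = 84/113 ≈ 0.74336)
k(b, P) = 12 (k(b, P) = 3*4 = 12)
k(j, -1)*(w + 165) = 12*(84/113 + 165) = 12*(18729/113) = 224748/113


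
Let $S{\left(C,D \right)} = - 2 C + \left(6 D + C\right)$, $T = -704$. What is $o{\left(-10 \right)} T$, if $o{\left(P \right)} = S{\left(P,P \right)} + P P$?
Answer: $-35200$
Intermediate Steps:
$S{\left(C,D \right)} = - C + 6 D$ ($S{\left(C,D \right)} = - 2 C + \left(C + 6 D\right) = - C + 6 D$)
$o{\left(P \right)} = P^{2} + 5 P$ ($o{\left(P \right)} = \left(- P + 6 P\right) + P P = 5 P + P^{2} = P^{2} + 5 P$)
$o{\left(-10 \right)} T = - 10 \left(5 - 10\right) \left(-704\right) = \left(-10\right) \left(-5\right) \left(-704\right) = 50 \left(-704\right) = -35200$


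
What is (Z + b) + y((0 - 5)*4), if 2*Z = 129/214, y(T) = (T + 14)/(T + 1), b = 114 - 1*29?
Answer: 696239/8132 ≈ 85.617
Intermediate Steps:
b = 85 (b = 114 - 29 = 85)
y(T) = (14 + T)/(1 + T)
Z = 129/428 (Z = (129/214)/2 = (129*(1/214))/2 = (1/2)*(129/214) = 129/428 ≈ 0.30140)
(Z + b) + y((0 - 5)*4) = (129/428 + 85) + (14 + (0 - 5)*4)/(1 + (0 - 5)*4) = 36509/428 + (14 - 5*4)/(1 - 5*4) = 36509/428 + (14 - 20)/(1 - 20) = 36509/428 - 6/(-19) = 36509/428 - 1/19*(-6) = 36509/428 + 6/19 = 696239/8132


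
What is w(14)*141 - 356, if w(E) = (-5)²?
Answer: 3169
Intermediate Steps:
w(E) = 25
w(14)*141 - 356 = 25*141 - 356 = 3525 - 356 = 3169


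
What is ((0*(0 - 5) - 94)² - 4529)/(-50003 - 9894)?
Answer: -4307/59897 ≈ -0.071907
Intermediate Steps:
((0*(0 - 5) - 94)² - 4529)/(-50003 - 9894) = ((0*(-5) - 94)² - 4529)/(-59897) = ((0 - 94)² - 4529)*(-1/59897) = ((-94)² - 4529)*(-1/59897) = (8836 - 4529)*(-1/59897) = 4307*(-1/59897) = -4307/59897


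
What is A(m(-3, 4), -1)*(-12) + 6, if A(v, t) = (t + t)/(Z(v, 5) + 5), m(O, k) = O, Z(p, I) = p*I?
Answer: 18/5 ≈ 3.6000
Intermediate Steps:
Z(p, I) = I*p
A(v, t) = 2*t/(5 + 5*v) (A(v, t) = (t + t)/(5*v + 5) = (2*t)/(5 + 5*v) = 2*t/(5 + 5*v))
A(m(-3, 4), -1)*(-12) + 6 = ((⅖)*(-1)/(1 - 3))*(-12) + 6 = ((⅖)*(-1)/(-2))*(-12) + 6 = ((⅖)*(-1)*(-½))*(-12) + 6 = (⅕)*(-12) + 6 = -12/5 + 6 = 18/5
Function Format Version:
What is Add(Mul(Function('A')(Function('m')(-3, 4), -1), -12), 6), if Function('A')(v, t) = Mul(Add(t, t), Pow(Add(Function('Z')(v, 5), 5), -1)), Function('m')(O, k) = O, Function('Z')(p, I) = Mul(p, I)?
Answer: Rational(18, 5) ≈ 3.6000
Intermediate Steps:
Function('Z')(p, I) = Mul(I, p)
Function('A')(v, t) = Mul(2, t, Pow(Add(5, Mul(5, v)), -1)) (Function('A')(v, t) = Mul(Add(t, t), Pow(Add(Mul(5, v), 5), -1)) = Mul(Mul(2, t), Pow(Add(5, Mul(5, v)), -1)) = Mul(2, t, Pow(Add(5, Mul(5, v)), -1)))
Add(Mul(Function('A')(Function('m')(-3, 4), -1), -12), 6) = Add(Mul(Mul(Rational(2, 5), -1, Pow(Add(1, -3), -1)), -12), 6) = Add(Mul(Mul(Rational(2, 5), -1, Pow(-2, -1)), -12), 6) = Add(Mul(Mul(Rational(2, 5), -1, Rational(-1, 2)), -12), 6) = Add(Mul(Rational(1, 5), -12), 6) = Add(Rational(-12, 5), 6) = Rational(18, 5)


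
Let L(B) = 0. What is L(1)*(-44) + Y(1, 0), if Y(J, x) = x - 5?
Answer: -5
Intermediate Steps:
Y(J, x) = -5 + x
L(1)*(-44) + Y(1, 0) = 0*(-44) + (-5 + 0) = 0 - 5 = -5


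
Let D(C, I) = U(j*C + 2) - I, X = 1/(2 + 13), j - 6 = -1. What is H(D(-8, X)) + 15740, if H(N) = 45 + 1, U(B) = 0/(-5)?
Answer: 15786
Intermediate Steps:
j = 5 (j = 6 - 1 = 5)
X = 1/15 ≈ 0.066667
U(B) = 0 (U(B) = 0*(-1/5) = 0)
D(C, I) = -I (D(C, I) = 0 - I = -I)
H(N) = 46
H(D(-8, X)) + 15740 = 46 + 15740 = 15786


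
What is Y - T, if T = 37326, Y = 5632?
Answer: -31694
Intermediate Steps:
Y - T = 5632 - 1*37326 = 5632 - 37326 = -31694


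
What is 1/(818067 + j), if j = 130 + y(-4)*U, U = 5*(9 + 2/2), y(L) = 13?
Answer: 1/818847 ≈ 1.2212e-6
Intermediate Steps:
U = 50 (U = 5*(9 + 2*(½)) = 5*(9 + 1) = 5*10 = 50)
j = 780 (j = 130 + 13*50 = 130 + 650 = 780)
1/(818067 + j) = 1/(818067 + 780) = 1/818847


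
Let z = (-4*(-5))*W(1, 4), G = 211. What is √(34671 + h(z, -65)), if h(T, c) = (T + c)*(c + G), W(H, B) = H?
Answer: √28101 ≈ 167.63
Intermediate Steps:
z = 20 (z = -4*(-5)*1 = 20*1 = 20)
h(T, c) = (211 + c)*(T + c) (h(T, c) = (T + c)*(c + 211) = (T + c)*(211 + c) = (211 + c)*(T + c))
√(34671 + h(z, -65)) = √(34671 + ((-65)² + 211*20 + 211*(-65) + 20*(-65))) = √(34671 + (4225 + 4220 - 13715 - 1300)) = √(34671 - 6570) = √28101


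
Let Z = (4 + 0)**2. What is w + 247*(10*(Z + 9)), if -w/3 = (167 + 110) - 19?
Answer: 60976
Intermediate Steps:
w = -774 (w = -3*((167 + 110) - 19) = -3*(277 - 19) = -3*258 = -774)
Z = 16 (Z = 4**2 = 16)
w + 247*(10*(Z + 9)) = -774 + 247*(10*(16 + 9)) = -774 + 247*(10*25) = -774 + 247*250 = -774 + 61750 = 60976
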